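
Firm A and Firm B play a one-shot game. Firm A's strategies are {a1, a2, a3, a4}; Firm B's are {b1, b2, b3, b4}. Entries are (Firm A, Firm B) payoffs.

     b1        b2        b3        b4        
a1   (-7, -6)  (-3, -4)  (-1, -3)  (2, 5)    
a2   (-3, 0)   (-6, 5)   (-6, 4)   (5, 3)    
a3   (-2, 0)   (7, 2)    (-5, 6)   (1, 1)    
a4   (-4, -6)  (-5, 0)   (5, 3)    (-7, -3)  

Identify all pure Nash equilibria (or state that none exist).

(a4, b3)

Check mutual best responses: a cell is a NE iff neither player can gain by unilaterally deviating.
Firm A's best responses — vs b1: a3 (payoff -2); vs b2: a3 (payoff 7); vs b3: a4 (payoff 5); vs b4: a2 (payoff 5).
Firm B's best responses — vs a1: b4 (payoff 5); vs a2: b2 (payoff 5); vs a3: b3 (payoff 6); vs a4: b3 (payoff 3).
The only mutual best response is (a4, b3); neither player gains by switching there.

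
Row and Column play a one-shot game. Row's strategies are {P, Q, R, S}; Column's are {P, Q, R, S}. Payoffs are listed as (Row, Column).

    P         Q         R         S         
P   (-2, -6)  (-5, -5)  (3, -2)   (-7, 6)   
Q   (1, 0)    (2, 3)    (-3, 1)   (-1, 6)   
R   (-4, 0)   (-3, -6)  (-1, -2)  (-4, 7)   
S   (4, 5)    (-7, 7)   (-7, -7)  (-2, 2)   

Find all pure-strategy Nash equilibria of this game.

Find each player's best response to every opponent strategy; NE are the intersections.
Row's best responses — vs P: S (payoff 4); vs Q: Q (payoff 2); vs R: P (payoff 3); vs S: Q (payoff -1).
Column's best responses — vs P: S (payoff 6); vs Q: S (payoff 6); vs R: S (payoff 7); vs S: Q (payoff 7).
The only mutual best response is (Q, S); neither player gains by switching there.

(Q, S)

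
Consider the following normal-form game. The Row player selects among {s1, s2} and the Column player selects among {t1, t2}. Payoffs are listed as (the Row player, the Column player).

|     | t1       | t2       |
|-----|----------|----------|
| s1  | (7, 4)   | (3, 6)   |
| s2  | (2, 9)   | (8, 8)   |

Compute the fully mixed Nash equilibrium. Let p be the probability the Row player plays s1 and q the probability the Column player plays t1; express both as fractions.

Each player's mixing probability is pinned down by making the *other* player indifferent.
The Column player indifferent between t1 and t2: p·4 + (1−p)·9 = p·6 + (1−p)·8 ⟹ 9 + (-5)p = 8 + (-2)p ⟹ p = 1/3.
The Row player indifferent between s1 and s2: q·7 + (1−q)·3 = q·2 + (1−q)·8 ⟹ 3 + 4q = 8 + (-6)q ⟹ q = 1/2.

p = 1/3, q = 1/2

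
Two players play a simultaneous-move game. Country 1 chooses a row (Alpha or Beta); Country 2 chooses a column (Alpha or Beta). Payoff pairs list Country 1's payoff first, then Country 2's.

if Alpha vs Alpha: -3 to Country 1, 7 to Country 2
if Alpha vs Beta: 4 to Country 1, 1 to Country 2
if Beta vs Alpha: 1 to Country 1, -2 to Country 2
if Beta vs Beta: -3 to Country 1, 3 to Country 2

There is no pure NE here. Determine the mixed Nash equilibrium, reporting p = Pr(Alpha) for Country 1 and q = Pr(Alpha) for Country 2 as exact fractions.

In a mixed NE each player is indifferent between their pure strategies, so the opponent's mix sets the indifference.
Country 2 indifferent between Alpha and Beta: p·7 + (1−p)·(-2) = p·1 + (1−p)·3 ⟹ (-2) + 9p = 3 + (-2)p ⟹ p = 5/11.
Country 1 indifferent between Alpha and Beta: q·(-3) + (1−q)·4 = q·1 + (1−q)·(-3) ⟹ 4 + (-7)q = (-3) + 4q ⟹ q = 7/11.

p = 5/11, q = 7/11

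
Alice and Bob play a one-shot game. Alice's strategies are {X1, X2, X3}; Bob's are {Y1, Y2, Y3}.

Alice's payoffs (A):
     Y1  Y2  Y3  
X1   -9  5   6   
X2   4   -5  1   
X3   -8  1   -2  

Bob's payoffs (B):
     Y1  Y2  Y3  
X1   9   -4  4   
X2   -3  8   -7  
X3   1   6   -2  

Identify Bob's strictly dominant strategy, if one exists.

A strategy is strictly dominant if it gives Bob a strictly higher payoff than every other strategy, against every choice by the opponent.
Y1 is not dominant: against X2, Y2 gives 8 > -3.
Y2 is not dominant: against X1, Y1 gives 9 > -4.
Y3 is not dominant: against X1, Y1 gives 9 > 4.
No single strategy is best against every opponent action.

No strictly dominant strategy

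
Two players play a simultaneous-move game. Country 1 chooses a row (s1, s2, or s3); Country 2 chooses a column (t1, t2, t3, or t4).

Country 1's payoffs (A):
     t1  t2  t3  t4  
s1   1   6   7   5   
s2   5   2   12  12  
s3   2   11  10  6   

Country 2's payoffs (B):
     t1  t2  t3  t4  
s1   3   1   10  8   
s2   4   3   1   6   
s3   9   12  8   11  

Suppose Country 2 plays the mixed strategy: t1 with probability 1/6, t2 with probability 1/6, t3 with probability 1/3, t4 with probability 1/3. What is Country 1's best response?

s2

Country 1's best reply maximizes expected payoff against the mix.
s1: (1/6)·1 + (1/6)·6 + (1/3)·7 + (1/3)·5 = 31/6
s2: (1/6)·5 + (1/6)·2 + (1/3)·12 + (1/3)·12 = 55/6
s3: (1/6)·2 + (1/6)·11 + (1/3)·10 + (1/3)·6 = 15/2
Highest expected payoff is 55/6, from s2.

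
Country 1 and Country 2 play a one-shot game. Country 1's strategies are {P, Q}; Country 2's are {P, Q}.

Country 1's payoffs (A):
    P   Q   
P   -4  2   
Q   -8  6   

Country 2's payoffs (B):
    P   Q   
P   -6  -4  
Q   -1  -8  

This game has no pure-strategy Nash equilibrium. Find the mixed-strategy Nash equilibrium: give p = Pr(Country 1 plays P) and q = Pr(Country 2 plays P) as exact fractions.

p = 7/9, q = 1/2

In a mixed NE each player is indifferent between their pure strategies, so the opponent's mix sets the indifference.
Country 2 indifferent between P and Q: p·(-6) + (1−p)·(-1) = p·(-4) + (1−p)·(-8) ⟹ (-1) + (-5)p = (-8) + 4p ⟹ p = 7/9.
Country 1 indifferent between P and Q: q·(-4) + (1−q)·2 = q·(-8) + (1−q)·6 ⟹ 2 + (-6)q = 6 + (-14)q ⟹ q = 1/2.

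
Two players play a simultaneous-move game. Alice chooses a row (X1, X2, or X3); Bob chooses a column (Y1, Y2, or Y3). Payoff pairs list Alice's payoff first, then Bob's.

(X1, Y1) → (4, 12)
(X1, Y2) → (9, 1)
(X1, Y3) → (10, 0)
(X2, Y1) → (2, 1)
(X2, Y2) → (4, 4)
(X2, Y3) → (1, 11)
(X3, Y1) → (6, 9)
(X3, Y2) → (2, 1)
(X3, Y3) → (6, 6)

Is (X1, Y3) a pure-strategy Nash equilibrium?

No

Holding Bob at Y3: Alice gets 10 from X1, versus 1 from X2, 6 from X3. No profitable deviation for Alice.
Holding Alice at X1: Bob gets 0 from Y3 but could get 12 by switching to Y1. Bob has a profitable deviation.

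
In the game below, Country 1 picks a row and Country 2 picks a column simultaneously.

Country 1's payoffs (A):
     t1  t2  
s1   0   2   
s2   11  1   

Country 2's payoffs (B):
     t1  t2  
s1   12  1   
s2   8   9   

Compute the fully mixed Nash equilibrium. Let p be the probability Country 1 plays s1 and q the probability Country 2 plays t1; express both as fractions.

p = 1/12, q = 1/12

Each player's mixing probability is pinned down by making the *other* player indifferent.
Country 2 indifferent between t1 and t2: p·12 + (1−p)·8 = p·1 + (1−p)·9 ⟹ 8 + 4p = 9 + (-8)p ⟹ p = 1/12.
Country 1 indifferent between s1 and s2: q·0 + (1−q)·2 = q·11 + (1−q)·1 ⟹ 2 + (-2)q = 1 + 10q ⟹ q = 1/12.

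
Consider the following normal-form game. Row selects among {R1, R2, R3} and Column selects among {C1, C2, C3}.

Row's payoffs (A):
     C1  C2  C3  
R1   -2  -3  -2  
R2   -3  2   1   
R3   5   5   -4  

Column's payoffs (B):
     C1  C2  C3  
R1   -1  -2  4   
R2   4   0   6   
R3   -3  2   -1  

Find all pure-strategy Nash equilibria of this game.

(R2, C3) and (R3, C2)

Find each player's best response to every opponent strategy; NE are the intersections.
Row's best responses — vs C1: R3 (payoff 5); vs C2: R3 (payoff 5); vs C3: R2 (payoff 1).
Column's best responses — vs R1: C3 (payoff 4); vs R2: C3 (payoff 6); vs R3: C2 (payoff 2).
Mutual best responses occur at (R2, C3) and (R3, C2); at each, neither player gains by switching.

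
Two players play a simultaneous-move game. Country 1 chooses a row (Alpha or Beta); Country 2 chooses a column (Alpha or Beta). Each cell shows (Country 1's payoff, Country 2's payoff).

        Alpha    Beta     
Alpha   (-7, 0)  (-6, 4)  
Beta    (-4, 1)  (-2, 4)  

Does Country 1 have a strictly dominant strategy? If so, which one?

Beta

A strategy is strictly dominant if it gives Country 1 a strictly higher payoff than every other strategy, against every choice by the opponent.
Beta strictly dominates: vs Alpha: -4 > -7; vs Beta: -2 > -6.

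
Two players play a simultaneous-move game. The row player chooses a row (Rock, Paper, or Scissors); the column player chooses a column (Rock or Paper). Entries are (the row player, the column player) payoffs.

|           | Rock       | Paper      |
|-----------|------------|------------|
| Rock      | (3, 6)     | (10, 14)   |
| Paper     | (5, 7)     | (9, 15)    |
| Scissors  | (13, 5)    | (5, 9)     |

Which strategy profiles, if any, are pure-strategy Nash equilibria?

A profile is a Nash equilibrium when each player is best-responding to the other.
The row player's best responses — vs Rock: Scissors (payoff 13); vs Paper: Rock (payoff 10).
The column player's best responses — vs Rock: Paper (payoff 14); vs Paper: Paper (payoff 15); vs Scissors: Paper (payoff 9).
The only mutual best response is (Rock, Paper); neither player gains by switching there.

(Rock, Paper)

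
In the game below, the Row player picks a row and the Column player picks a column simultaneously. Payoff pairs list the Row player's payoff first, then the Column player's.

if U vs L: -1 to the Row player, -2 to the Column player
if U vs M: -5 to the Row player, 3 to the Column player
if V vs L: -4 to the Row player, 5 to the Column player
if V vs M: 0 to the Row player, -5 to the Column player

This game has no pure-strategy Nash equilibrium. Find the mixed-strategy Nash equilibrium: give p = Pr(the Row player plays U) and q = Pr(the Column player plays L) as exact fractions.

p = 2/3, q = 5/8

In a mixed NE each player is indifferent between their pure strategies, so the opponent's mix sets the indifference.
The Column player indifferent between L and M: p·(-2) + (1−p)·5 = p·3 + (1−p)·(-5) ⟹ 5 + (-7)p = (-5) + 8p ⟹ p = 2/3.
The Row player indifferent between U and V: q·(-1) + (1−q)·(-5) = q·(-4) + (1−q)·0 ⟹ (-5) + 4q = 0 + (-4)q ⟹ q = 5/8.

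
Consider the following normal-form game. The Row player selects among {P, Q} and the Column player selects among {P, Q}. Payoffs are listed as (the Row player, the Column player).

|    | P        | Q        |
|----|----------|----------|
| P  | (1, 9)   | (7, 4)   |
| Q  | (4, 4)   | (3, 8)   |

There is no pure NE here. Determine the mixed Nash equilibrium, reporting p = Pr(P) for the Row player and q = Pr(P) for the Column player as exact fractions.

Each player's mixing probability is pinned down by making the *other* player indifferent.
The Column player indifferent between P and Q: p·9 + (1−p)·4 = p·4 + (1−p)·8 ⟹ 4 + 5p = 8 + (-4)p ⟹ p = 4/9.
The Row player indifferent between P and Q: q·1 + (1−q)·7 = q·4 + (1−q)·3 ⟹ 7 + (-6)q = 3 + 1q ⟹ q = 4/7.

p = 4/9, q = 4/7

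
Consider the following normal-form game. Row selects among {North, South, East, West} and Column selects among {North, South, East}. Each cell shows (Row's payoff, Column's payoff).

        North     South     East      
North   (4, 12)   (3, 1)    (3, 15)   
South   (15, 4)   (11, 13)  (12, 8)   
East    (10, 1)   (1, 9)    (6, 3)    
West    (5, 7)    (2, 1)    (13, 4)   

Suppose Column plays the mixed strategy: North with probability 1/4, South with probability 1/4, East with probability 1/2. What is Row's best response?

South

Row's best reply maximizes expected payoff against the mix.
North: (1/4)·4 + (1/4)·3 + (1/2)·3 = 13/4
South: (1/4)·15 + (1/4)·11 + (1/2)·12 = 25/2
East: (1/4)·10 + (1/4)·1 + (1/2)·6 = 23/4
West: (1/4)·5 + (1/4)·2 + (1/2)·13 = 33/4
Highest expected payoff is 25/2, from South.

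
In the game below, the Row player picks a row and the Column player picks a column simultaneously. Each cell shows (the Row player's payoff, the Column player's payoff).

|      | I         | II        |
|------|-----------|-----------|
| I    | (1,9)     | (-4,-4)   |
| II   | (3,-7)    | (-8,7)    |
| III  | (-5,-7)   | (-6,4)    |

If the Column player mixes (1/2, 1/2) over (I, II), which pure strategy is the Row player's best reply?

I

Compute the Row player's expected payoff from each pure strategy against the given mix.
I: (1/2)·1 + (1/2)·(-4) = -3/2
II: (1/2)·3 + (1/2)·(-8) = -5/2
III: (1/2)·(-5) + (1/2)·(-6) = -11/2
Highest expected payoff is -3/2, from I.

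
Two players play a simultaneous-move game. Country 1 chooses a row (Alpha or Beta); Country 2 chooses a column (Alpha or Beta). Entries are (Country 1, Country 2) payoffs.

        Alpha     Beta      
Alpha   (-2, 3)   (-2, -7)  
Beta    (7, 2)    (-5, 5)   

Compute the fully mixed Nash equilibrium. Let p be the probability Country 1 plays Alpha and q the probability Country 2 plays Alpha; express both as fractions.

p = 3/13, q = 1/4

Each player's mixing probability is pinned down by making the *other* player indifferent.
Country 2 indifferent between Alpha and Beta: p·3 + (1−p)·2 = p·(-7) + (1−p)·5 ⟹ 2 + 1p = 5 + (-12)p ⟹ p = 3/13.
Country 1 indifferent between Alpha and Beta: q·(-2) + (1−q)·(-2) = q·7 + (1−q)·(-5) ⟹ (-2) + 0q = (-5) + 12q ⟹ q = 1/4.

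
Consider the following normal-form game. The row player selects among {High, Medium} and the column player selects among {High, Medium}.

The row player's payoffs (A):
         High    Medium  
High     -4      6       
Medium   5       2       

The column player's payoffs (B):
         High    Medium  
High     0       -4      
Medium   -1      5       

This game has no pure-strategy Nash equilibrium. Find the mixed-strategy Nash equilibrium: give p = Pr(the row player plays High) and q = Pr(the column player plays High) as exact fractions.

Each player's mixing probability is pinned down by making the *other* player indifferent.
The column player indifferent between High and Medium: p·0 + (1−p)·(-1) = p·(-4) + (1−p)·5 ⟹ (-1) + 1p = 5 + (-9)p ⟹ p = 3/5.
The row player indifferent between High and Medium: q·(-4) + (1−q)·6 = q·5 + (1−q)·2 ⟹ 6 + (-10)q = 2 + 3q ⟹ q = 4/13.

p = 3/5, q = 4/13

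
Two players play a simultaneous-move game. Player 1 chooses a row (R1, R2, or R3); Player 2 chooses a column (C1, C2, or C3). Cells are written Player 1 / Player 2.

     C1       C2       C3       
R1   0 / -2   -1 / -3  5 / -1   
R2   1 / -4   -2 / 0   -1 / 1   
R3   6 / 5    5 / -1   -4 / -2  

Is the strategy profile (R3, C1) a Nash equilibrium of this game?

Yes

Holding Player 2 at C1: Player 1 gets 6 from R3, versus 0 from R1, 1 from R2. No profitable deviation for Player 1.
Holding Player 1 at R3: Player 2 gets 5 from C1, versus -1 from C2, -2 from C3. No profitable deviation for Player 2 either.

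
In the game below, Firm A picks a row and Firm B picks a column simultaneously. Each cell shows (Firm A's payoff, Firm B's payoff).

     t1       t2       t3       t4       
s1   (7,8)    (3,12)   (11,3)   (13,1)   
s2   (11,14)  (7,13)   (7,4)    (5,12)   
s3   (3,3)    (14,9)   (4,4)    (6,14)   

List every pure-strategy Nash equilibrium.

(s2, t1)

Find each player's best response to every opponent strategy; NE are the intersections.
Firm A's best responses — vs t1: s2 (payoff 11); vs t2: s3 (payoff 14); vs t3: s1 (payoff 11); vs t4: s1 (payoff 13).
Firm B's best responses — vs s1: t2 (payoff 12); vs s2: t1 (payoff 14); vs s3: t4 (payoff 14).
The only mutual best response is (s2, t1); neither player gains by switching there.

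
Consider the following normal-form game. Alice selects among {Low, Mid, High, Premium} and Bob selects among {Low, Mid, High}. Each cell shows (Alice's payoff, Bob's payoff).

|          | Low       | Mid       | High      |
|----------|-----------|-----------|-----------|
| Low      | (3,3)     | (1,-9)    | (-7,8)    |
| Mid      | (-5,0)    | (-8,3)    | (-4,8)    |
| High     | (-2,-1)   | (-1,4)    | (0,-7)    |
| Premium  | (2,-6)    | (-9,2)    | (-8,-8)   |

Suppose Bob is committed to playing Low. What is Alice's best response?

With Bob fixed at Low, Alice's payoffs are: Low → 3, Mid → -5, High → -2, Premium → 2.
The maximum is 3, achieved by Low.

Low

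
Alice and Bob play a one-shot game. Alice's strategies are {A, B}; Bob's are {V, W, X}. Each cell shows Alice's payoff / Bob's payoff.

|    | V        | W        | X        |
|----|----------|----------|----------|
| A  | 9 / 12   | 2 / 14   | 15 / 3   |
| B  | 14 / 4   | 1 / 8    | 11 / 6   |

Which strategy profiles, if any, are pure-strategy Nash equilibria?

A profile is a Nash equilibrium when each player is best-responding to the other.
Alice's best responses — vs V: B (payoff 14); vs W: A (payoff 2); vs X: A (payoff 15).
Bob's best responses — vs A: W (payoff 14); vs B: W (payoff 8).
The only mutual best response is (A, W); neither player gains by switching there.

(A, W)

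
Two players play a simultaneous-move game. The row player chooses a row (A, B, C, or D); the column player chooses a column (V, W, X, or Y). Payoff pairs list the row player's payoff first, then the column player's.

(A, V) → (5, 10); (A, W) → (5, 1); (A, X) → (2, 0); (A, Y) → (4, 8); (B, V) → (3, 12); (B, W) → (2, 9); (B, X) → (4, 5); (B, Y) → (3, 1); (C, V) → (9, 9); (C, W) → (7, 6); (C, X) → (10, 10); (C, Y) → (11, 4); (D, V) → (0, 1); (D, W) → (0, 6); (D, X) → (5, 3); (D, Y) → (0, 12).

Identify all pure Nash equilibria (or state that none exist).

(C, X)

Find each player's best response to every opponent strategy; NE are the intersections.
The row player's best responses — vs V: C (payoff 9); vs W: C (payoff 7); vs X: C (payoff 10); vs Y: C (payoff 11).
The column player's best responses — vs A: V (payoff 10); vs B: V (payoff 12); vs C: X (payoff 10); vs D: Y (payoff 12).
The only mutual best response is (C, X); neither player gains by switching there.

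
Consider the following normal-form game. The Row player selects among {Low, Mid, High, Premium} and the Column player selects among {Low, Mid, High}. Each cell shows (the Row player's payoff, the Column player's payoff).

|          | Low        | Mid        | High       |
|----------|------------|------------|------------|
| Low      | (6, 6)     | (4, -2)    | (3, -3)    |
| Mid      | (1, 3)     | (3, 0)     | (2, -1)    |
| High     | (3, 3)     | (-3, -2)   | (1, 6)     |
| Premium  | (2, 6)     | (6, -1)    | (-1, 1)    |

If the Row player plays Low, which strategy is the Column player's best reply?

Low

With the Row player fixed at Low, the Column player's payoffs are: Low → 6, Mid → -2, High → -3.
The maximum is 6, achieved by Low.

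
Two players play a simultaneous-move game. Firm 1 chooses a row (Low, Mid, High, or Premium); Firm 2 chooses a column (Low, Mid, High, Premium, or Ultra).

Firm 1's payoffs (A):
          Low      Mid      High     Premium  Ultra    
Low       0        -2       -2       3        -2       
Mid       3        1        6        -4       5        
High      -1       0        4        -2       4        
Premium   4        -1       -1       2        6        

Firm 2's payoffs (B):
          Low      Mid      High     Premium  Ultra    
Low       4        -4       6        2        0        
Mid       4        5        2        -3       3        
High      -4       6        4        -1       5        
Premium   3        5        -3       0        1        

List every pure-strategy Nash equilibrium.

(Mid, Mid)

A profile is a Nash equilibrium when each player is best-responding to the other.
Firm 1's best responses — vs Low: Premium (payoff 4); vs Mid: Mid (payoff 1); vs High: Mid (payoff 6); vs Premium: Low (payoff 3); vs Ultra: Premium (payoff 6).
Firm 2's best responses — vs Low: High (payoff 6); vs Mid: Mid (payoff 5); vs High: Mid (payoff 6); vs Premium: Mid (payoff 5).
The only mutual best response is (Mid, Mid); neither player gains by switching there.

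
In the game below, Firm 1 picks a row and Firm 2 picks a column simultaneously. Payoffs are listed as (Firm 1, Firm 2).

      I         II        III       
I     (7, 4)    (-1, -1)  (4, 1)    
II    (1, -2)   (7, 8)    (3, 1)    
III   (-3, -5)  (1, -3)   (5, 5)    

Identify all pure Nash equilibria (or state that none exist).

Find each player's best response to every opponent strategy; NE are the intersections.
Firm 1's best responses — vs I: I (payoff 7); vs II: II (payoff 7); vs III: III (payoff 5).
Firm 2's best responses — vs I: I (payoff 4); vs II: II (payoff 8); vs III: III (payoff 5).
Mutual best responses occur at (I, I), (II, II), and (III, III); at each, neither player gains by switching.

(I, I), (II, II), and (III, III)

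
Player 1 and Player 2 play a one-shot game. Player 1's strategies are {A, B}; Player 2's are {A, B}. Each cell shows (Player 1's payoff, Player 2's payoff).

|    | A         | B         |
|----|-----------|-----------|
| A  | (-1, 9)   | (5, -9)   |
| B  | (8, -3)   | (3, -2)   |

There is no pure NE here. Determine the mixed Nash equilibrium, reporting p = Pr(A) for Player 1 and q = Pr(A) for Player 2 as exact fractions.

Each player's mixing probability is pinned down by making the *other* player indifferent.
Player 2 indifferent between A and B: p·9 + (1−p)·(-3) = p·(-9) + (1−p)·(-2) ⟹ (-3) + 12p = (-2) + (-7)p ⟹ p = 1/19.
Player 1 indifferent between A and B: q·(-1) + (1−q)·5 = q·8 + (1−q)·3 ⟹ 5 + (-6)q = 3 + 5q ⟹ q = 2/11.

p = 1/19, q = 2/11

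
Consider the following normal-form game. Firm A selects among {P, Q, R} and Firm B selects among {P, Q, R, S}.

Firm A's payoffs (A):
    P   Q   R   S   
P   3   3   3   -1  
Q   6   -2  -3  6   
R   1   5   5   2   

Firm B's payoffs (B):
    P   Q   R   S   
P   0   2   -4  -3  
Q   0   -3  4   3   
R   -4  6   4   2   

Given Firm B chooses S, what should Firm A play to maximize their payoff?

Q

With Firm B fixed at S, Firm A's payoffs are: P → -1, Q → 6, R → 2.
The maximum is 6, achieved by Q.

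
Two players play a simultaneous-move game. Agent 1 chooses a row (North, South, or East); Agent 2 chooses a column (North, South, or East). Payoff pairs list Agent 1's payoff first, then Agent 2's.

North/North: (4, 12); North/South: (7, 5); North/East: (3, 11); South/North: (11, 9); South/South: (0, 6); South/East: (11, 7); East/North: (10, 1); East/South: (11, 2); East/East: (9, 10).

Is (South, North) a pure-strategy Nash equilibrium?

Holding Agent 2 at North: Agent 1 gets 11 from South, versus 4 from North, 10 from East. No profitable deviation for Agent 1.
Holding Agent 1 at South: Agent 2 gets 9 from North, versus 6 from South, 7 from East. No profitable deviation for Agent 2 either.

Yes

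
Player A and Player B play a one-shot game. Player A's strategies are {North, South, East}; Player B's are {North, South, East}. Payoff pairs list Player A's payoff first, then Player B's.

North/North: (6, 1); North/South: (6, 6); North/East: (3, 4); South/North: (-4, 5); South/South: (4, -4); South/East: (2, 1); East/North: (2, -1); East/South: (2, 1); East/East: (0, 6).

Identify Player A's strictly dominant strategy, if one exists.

A strategy is strictly dominant if it gives Player A a strictly higher payoff than every other strategy, against every choice by the opponent.
North strictly dominates: vs North: 6 > each of {-4, 2}; vs South: 6 > each of {4, 2}; vs East: 3 > each of {2, 0}.

North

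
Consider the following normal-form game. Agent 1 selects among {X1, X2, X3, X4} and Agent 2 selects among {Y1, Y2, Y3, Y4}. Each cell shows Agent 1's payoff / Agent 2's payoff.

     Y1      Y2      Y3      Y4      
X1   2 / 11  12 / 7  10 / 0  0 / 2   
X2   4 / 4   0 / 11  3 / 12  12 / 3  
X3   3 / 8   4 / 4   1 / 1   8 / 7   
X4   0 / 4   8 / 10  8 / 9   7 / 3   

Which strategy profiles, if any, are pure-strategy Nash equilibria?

A profile is a Nash equilibrium when each player is best-responding to the other.
Agent 1's best responses — vs Y1: X2 (payoff 4); vs Y2: X1 (payoff 12); vs Y3: X1 (payoff 10); vs Y4: X2 (payoff 12).
Agent 2's best responses — vs X1: Y1 (payoff 11); vs X2: Y3 (payoff 12); vs X3: Y1 (payoff 8); vs X4: Y2 (payoff 10).
No cell has both players best-responding. For instance, Agent 1's best reply to Y4 is X2, but against X2 Agent 2 prefers Y3 over Y4.

There is no pure-strategy Nash equilibrium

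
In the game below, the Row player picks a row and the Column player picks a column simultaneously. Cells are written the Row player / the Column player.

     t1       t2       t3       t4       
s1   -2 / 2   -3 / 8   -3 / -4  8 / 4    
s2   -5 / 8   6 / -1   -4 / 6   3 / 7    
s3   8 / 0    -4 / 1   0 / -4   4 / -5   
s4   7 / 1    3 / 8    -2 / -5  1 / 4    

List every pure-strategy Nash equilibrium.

None

Check mutual best responses: a cell is a NE iff neither player can gain by unilaterally deviating.
The Row player's best responses — vs t1: s3 (payoff 8); vs t2: s2 (payoff 6); vs t3: s3 (payoff 0); vs t4: s1 (payoff 8).
The Column player's best responses — vs s1: t2 (payoff 8); vs s2: t1 (payoff 8); vs s3: t2 (payoff 1); vs s4: t2 (payoff 8).
No cell has both players best-responding. For instance, the Row player's best reply to t3 is s3, but against s3 the Column player prefers t2 over t3.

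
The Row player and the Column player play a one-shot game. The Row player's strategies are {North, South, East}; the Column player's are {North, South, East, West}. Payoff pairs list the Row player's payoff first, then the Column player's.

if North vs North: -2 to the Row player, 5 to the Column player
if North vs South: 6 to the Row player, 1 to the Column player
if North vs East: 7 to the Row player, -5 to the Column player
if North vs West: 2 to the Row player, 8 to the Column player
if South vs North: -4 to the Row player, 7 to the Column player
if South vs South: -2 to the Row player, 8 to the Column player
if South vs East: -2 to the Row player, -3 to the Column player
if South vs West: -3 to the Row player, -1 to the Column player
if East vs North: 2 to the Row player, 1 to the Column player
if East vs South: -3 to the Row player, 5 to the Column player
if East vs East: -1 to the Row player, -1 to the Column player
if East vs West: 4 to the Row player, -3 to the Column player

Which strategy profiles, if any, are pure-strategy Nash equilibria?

There is no pure-strategy Nash equilibrium

Find each player's best response to every opponent strategy; NE are the intersections.
The Row player's best responses — vs North: East (payoff 2); vs South: North (payoff 6); vs East: North (payoff 7); vs West: East (payoff 4).
The Column player's best responses — vs North: West (payoff 8); vs South: South (payoff 8); vs East: South (payoff 5).
No cell has both players best-responding. For instance, the Row player's best reply to West is East, but against East the Column player prefers South over West.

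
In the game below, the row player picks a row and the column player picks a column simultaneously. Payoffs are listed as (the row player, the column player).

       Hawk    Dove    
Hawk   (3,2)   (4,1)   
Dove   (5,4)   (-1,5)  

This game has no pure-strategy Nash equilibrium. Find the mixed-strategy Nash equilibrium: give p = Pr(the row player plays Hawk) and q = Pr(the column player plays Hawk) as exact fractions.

In a mixed NE each player is indifferent between their pure strategies, so the opponent's mix sets the indifference.
The column player indifferent between Hawk and Dove: p·2 + (1−p)·4 = p·1 + (1−p)·5 ⟹ 4 + (-2)p = 5 + (-4)p ⟹ p = 1/2.
The row player indifferent between Hawk and Dove: q·3 + (1−q)·4 = q·5 + (1−q)·(-1) ⟹ 4 + (-1)q = (-1) + 6q ⟹ q = 5/7.

p = 1/2, q = 5/7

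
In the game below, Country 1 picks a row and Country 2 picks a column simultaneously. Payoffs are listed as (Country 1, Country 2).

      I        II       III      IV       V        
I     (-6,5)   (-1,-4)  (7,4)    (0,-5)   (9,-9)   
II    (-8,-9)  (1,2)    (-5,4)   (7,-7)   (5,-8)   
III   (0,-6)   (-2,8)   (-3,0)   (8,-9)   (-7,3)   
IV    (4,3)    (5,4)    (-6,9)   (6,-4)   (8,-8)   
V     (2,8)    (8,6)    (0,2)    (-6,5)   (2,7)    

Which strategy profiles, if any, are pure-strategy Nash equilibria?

No pure-strategy Nash equilibrium

A profile is a Nash equilibrium when each player is best-responding to the other.
Country 1's best responses — vs I: IV (payoff 4); vs II: V (payoff 8); vs III: I (payoff 7); vs IV: III (payoff 8); vs V: I (payoff 9).
Country 2's best responses — vs I: I (payoff 5); vs II: III (payoff 4); vs III: II (payoff 8); vs IV: III (payoff 9); vs V: I (payoff 8).
No cell has both players best-responding. For instance, Country 1's best reply to III is I, but against I Country 2 prefers I over III.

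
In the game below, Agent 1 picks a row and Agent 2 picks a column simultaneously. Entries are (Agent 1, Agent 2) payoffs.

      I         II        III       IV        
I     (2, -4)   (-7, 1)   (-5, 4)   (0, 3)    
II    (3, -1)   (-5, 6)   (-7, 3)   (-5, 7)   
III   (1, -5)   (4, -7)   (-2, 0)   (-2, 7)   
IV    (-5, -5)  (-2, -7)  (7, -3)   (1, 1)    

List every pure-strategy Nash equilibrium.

Check mutual best responses: a cell is a NE iff neither player can gain by unilaterally deviating.
Agent 1's best responses — vs I: II (payoff 3); vs II: III (payoff 4); vs III: IV (payoff 7); vs IV: IV (payoff 1).
Agent 2's best responses — vs I: III (payoff 4); vs II: IV (payoff 7); vs III: IV (payoff 7); vs IV: IV (payoff 1).
The only mutual best response is (IV, IV); neither player gains by switching there.

(IV, IV)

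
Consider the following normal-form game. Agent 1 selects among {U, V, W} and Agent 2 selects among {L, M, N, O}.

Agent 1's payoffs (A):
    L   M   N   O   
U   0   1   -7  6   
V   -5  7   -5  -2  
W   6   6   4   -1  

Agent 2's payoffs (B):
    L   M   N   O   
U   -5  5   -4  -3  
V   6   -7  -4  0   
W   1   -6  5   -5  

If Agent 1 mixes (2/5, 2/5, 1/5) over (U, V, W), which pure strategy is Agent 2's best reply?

L

Compute Agent 2's expected payoff from each pure strategy against the given mix.
L: (2/5)·(-5) + (2/5)·6 + (1/5)·1 = 3/5
M: (2/5)·5 + (2/5)·(-7) + (1/5)·(-6) = -2
N: (2/5)·(-4) + (2/5)·(-4) + (1/5)·5 = -11/5
O: (2/5)·(-3) + (2/5)·0 + (1/5)·(-5) = -11/5
Highest expected payoff is 3/5, from L.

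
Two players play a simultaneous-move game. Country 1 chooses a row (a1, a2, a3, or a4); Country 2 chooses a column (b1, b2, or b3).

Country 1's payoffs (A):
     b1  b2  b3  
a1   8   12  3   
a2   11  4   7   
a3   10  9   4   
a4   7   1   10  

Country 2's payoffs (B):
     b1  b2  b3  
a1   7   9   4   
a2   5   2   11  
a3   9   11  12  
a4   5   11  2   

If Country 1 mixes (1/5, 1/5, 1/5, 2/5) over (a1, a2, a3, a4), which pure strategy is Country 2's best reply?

Country 2's best reply maximizes expected payoff against the mix.
b1: (1/5)·7 + (1/5)·5 + (1/5)·9 + (2/5)·5 = 31/5
b2: (1/5)·9 + (1/5)·2 + (1/5)·11 + (2/5)·11 = 44/5
b3: (1/5)·4 + (1/5)·11 + (1/5)·12 + (2/5)·2 = 31/5
Highest expected payoff is 44/5, from b2.

b2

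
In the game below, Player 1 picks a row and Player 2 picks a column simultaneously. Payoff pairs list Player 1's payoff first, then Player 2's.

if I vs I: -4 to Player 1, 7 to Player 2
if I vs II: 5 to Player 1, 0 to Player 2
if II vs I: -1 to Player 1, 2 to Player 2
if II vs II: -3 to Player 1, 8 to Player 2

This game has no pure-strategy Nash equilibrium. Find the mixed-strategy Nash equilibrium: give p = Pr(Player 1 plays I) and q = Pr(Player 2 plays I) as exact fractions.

p = 6/13, q = 8/11

In a mixed NE each player is indifferent between their pure strategies, so the opponent's mix sets the indifference.
Player 2 indifferent between I and II: p·7 + (1−p)·2 = p·0 + (1−p)·8 ⟹ 2 + 5p = 8 + (-8)p ⟹ p = 6/13.
Player 1 indifferent between I and II: q·(-4) + (1−q)·5 = q·(-1) + (1−q)·(-3) ⟹ 5 + (-9)q = (-3) + 2q ⟹ q = 8/11.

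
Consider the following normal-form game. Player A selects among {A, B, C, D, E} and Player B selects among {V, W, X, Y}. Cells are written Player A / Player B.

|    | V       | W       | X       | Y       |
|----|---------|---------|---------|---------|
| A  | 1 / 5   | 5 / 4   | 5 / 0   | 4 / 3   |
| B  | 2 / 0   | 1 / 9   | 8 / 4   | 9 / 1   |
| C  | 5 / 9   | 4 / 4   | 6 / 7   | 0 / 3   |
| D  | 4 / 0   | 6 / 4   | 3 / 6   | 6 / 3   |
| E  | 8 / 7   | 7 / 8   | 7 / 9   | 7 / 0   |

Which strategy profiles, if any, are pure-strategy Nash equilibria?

A profile is a Nash equilibrium when each player is best-responding to the other.
Player A's best responses — vs V: E (payoff 8); vs W: E (payoff 7); vs X: B (payoff 8); vs Y: B (payoff 9).
Player B's best responses — vs A: V (payoff 5); vs B: W (payoff 9); vs C: V (payoff 9); vs D: X (payoff 6); vs E: X (payoff 9).
No cell has both players best-responding. For instance, Player A's best reply to Y is B, but against B Player B prefers W over Y.

None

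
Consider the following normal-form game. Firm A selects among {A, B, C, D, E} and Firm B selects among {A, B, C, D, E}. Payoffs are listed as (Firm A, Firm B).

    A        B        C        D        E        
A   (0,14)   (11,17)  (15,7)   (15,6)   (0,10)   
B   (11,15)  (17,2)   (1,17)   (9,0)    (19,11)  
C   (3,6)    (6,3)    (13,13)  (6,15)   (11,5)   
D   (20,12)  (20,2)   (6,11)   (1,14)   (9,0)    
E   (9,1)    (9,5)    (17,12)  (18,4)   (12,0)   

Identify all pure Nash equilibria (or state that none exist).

Find each player's best response to every opponent strategy; NE are the intersections.
Firm A's best responses — vs A: D (payoff 20); vs B: D (payoff 20); vs C: E (payoff 17); vs D: E (payoff 18); vs E: B (payoff 19).
Firm B's best responses — vs A: B (payoff 17); vs B: C (payoff 17); vs C: D (payoff 15); vs D: D (payoff 14); vs E: C (payoff 12).
The only mutual best response is (E, C); neither player gains by switching there.

(E, C)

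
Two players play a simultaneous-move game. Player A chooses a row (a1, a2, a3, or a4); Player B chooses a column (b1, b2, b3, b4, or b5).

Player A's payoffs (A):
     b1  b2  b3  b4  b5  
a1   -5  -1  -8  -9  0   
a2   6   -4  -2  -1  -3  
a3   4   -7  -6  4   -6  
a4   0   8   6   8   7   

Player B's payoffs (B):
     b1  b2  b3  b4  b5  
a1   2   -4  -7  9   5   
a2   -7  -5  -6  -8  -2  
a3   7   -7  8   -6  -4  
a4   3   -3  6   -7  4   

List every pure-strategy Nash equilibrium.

Check mutual best responses: a cell is a NE iff neither player can gain by unilaterally deviating.
Player A's best responses — vs b1: a2 (payoff 6); vs b2: a4 (payoff 8); vs b3: a4 (payoff 6); vs b4: a4 (payoff 8); vs b5: a4 (payoff 7).
Player B's best responses — vs a1: b4 (payoff 9); vs a2: b5 (payoff -2); vs a3: b3 (payoff 8); vs a4: b3 (payoff 6).
The only mutual best response is (a4, b3); neither player gains by switching there.

(a4, b3)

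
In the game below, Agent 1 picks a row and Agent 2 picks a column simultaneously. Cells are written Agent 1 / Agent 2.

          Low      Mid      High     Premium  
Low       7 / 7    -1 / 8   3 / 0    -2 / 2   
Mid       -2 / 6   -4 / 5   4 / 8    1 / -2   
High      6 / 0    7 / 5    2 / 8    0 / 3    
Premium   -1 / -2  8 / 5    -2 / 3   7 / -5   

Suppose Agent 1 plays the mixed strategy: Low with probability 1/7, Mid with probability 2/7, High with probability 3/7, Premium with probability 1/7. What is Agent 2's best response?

High

Agent 2's best reply maximizes expected payoff against the mix.
Low: (1/7)·7 + (2/7)·6 + (3/7)·0 + (1/7)·(-2) = 17/7
Mid: (1/7)·8 + (2/7)·5 + (3/7)·5 + (1/7)·5 = 38/7
High: (1/7)·0 + (2/7)·8 + (3/7)·8 + (1/7)·3 = 43/7
Premium: (1/7)·2 + (2/7)·(-2) + (3/7)·3 + (1/7)·(-5) = 2/7
Highest expected payoff is 43/7, from High.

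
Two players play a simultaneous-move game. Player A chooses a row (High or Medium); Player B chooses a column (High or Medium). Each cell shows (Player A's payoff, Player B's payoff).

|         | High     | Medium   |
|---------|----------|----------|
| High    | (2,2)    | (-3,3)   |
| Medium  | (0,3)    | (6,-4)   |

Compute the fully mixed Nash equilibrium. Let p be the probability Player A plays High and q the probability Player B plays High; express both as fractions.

p = 7/8, q = 9/11

In a mixed NE each player is indifferent between their pure strategies, so the opponent's mix sets the indifference.
Player B indifferent between High and Medium: p·2 + (1−p)·3 = p·3 + (1−p)·(-4) ⟹ 3 + (-1)p = (-4) + 7p ⟹ p = 7/8.
Player A indifferent between High and Medium: q·2 + (1−q)·(-3) = q·0 + (1−q)·6 ⟹ (-3) + 5q = 6 + (-6)q ⟹ q = 9/11.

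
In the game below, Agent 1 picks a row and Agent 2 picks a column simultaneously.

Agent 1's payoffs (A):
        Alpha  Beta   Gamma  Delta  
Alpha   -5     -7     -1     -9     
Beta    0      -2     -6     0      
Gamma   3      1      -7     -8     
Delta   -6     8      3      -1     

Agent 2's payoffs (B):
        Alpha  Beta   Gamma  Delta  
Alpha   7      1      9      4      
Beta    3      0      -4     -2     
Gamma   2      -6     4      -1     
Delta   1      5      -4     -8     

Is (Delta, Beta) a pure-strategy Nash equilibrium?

Yes

Holding Agent 2 at Beta: Agent 1 gets 8 from Delta, versus -7 from Alpha, -2 from Beta, 1 from Gamma. No profitable deviation for Agent 1.
Holding Agent 1 at Delta: Agent 2 gets 5 from Beta, versus 1 from Alpha, -4 from Gamma, -8 from Delta. No profitable deviation for Agent 2 either.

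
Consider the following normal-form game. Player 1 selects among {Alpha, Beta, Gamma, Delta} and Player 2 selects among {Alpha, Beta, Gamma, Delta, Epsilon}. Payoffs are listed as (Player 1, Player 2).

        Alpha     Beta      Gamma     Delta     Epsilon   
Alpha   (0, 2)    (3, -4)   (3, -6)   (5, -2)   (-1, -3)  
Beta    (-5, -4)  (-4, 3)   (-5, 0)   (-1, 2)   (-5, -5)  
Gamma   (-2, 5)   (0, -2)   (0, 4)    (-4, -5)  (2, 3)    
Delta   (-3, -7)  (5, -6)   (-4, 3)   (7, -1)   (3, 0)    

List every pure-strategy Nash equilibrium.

Find each player's best response to every opponent strategy; NE are the intersections.
Player 1's best responses — vs Alpha: Alpha (payoff 0); vs Beta: Delta (payoff 5); vs Gamma: Alpha (payoff 3); vs Delta: Delta (payoff 7); vs Epsilon: Delta (payoff 3).
Player 2's best responses — vs Alpha: Alpha (payoff 2); vs Beta: Beta (payoff 3); vs Gamma: Alpha (payoff 5); vs Delta: Gamma (payoff 3).
The only mutual best response is (Alpha, Alpha); neither player gains by switching there.

(Alpha, Alpha)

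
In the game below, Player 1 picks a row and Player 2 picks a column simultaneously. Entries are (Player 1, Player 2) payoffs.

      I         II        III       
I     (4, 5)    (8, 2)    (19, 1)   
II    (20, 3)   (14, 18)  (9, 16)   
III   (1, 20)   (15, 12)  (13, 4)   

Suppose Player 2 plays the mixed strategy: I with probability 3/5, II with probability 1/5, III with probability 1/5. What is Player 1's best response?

II

Compute Player 1's expected payoff from each pure strategy against the given mix.
I: (3/5)·4 + (1/5)·8 + (1/5)·19 = 39/5
II: (3/5)·20 + (1/5)·14 + (1/5)·9 = 83/5
III: (3/5)·1 + (1/5)·15 + (1/5)·13 = 31/5
Highest expected payoff is 83/5, from II.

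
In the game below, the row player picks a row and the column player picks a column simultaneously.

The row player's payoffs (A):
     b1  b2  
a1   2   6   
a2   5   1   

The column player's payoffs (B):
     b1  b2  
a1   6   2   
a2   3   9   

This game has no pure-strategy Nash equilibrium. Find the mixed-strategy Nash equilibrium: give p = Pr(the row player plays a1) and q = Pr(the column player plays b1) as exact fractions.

Each player's mixing probability is pinned down by making the *other* player indifferent.
The column player indifferent between b1 and b2: p·6 + (1−p)·3 = p·2 + (1−p)·9 ⟹ 3 + 3p = 9 + (-7)p ⟹ p = 3/5.
The row player indifferent between a1 and a2: q·2 + (1−q)·6 = q·5 + (1−q)·1 ⟹ 6 + (-4)q = 1 + 4q ⟹ q = 5/8.

p = 3/5, q = 5/8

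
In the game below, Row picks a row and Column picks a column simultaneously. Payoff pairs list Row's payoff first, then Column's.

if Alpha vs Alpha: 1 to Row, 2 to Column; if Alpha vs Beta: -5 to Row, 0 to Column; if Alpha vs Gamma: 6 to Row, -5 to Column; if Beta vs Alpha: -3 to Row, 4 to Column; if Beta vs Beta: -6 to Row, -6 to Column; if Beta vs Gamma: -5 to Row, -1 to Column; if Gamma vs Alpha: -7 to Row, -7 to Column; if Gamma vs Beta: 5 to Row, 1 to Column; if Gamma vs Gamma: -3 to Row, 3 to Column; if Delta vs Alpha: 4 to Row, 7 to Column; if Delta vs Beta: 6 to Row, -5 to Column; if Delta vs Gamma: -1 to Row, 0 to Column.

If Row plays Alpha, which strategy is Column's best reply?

With Row fixed at Alpha, Column's payoffs are: Alpha → 2, Beta → 0, Gamma → -5.
The maximum is 2, achieved by Alpha.

Alpha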